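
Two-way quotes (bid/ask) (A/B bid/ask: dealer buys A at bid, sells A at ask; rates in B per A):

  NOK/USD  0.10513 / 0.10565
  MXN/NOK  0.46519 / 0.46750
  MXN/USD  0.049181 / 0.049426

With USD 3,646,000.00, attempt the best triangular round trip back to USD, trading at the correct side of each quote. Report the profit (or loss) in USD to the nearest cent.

Best loop USD → NOK → MXN → USD:
USD 3,646,000.00 ÷ 0.10565 (buy NOK at ask) = NOK 34,510,175.11
NOK 34,510,175.11 ÷ 0.46750 (buy MXN at ask) = MXN 73,818,556.38
MXN 73,818,556.38 × 0.049181 (sell MXN at bid) = USD 3,630,470.42

Net result: USD -15,529.58 (no profitable arbitrage after spreads)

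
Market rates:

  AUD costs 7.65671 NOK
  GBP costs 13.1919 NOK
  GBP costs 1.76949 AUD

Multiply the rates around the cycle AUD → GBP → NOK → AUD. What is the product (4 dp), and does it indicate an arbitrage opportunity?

Around AUD → GBP → NOK → AUD: 1 ÷ 1.76949 × 13.1919 ÷ 7.65671 = 0.973682
Product < 1; profitable direction is AUD → NOK → GBP → AUD.

0.9737 (arbitrage exists)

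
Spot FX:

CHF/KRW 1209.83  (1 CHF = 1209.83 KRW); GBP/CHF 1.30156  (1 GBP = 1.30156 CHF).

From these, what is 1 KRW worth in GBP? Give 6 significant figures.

1 KRW ÷ 1209.83 = 0.000826562 CHF
0.000826562 CHF ÷ 1.30156 = 0.000635055 GBP

KRW/GBP = 0.000635055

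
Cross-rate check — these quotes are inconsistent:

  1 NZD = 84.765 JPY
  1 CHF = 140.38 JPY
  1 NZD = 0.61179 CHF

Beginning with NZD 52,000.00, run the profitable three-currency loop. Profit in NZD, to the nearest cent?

Profit: NZD 685.90

Profitable loop is NZD → CHF → JPY → NZD:
NZD 52,000.00 × 0.61179 = CHF 31,813.08
CHF 31,813.08 × 140.38 = JPY 4,465,920
JPY 4,465,920 ÷ 84.765 = NZD 52,685.90
Profit = NZD 52,685.90 − NZD 52,000.00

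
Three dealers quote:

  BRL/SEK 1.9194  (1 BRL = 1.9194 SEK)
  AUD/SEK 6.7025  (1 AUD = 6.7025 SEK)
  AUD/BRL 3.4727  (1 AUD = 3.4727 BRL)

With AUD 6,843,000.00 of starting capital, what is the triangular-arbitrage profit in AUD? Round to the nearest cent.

Profit: AUD 37,984.91

Profitable loop is AUD → SEK → BRL → AUD:
AUD 6,843,000.00 × 6.7025 = SEK 45,865,207.50
SEK 45,865,207.50 ÷ 1.9194 = BRL 23,895,596.28
BRL 23,895,596.28 ÷ 3.4727 = AUD 6,880,984.91
Profit = AUD 6,880,984.91 − AUD 6,843,000.00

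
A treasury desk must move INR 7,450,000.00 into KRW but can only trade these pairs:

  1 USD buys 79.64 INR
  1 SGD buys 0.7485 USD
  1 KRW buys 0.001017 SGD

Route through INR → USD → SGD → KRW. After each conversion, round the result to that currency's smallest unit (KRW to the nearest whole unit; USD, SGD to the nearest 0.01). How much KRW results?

KRW 122,888,791

INR 7,450,000.00 ÷ 79.64 = USD 93,545.96
USD 93,545.96 ÷ 0.7485 = SGD 124,977.90
SGD 124,977.90 ÷ 0.001017 = KRW 122,888,791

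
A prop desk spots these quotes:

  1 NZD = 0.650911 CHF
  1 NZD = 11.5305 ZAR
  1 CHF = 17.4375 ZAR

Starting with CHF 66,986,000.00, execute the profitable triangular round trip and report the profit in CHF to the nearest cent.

Profitable loop is CHF → NZD → ZAR → CHF:
CHF 66,986,000.00 ÷ 0.650911 = NZD 102,911,150.68
NZD 102,911,150.68 × 11.5305 = ZAR 1,186,617,022.91
ZAR 1,186,617,022.91 ÷ 17.4375 = CHF 68,049,721.74
Profit = CHF 68,049,721.74 − CHF 66,986,000.00

Profit: CHF 1,063,721.74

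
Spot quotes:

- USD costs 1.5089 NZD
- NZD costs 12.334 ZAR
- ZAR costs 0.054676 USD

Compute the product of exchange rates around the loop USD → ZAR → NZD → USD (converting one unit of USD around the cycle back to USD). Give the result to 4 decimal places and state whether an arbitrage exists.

Around USD → ZAR → NZD → USD: 1 ÷ 0.054676 ÷ 12.334 ÷ 1.5089 = 0.982741
Product < 1; profitable direction is USD → NZD → ZAR → USD.

0.9827 (arbitrage exists)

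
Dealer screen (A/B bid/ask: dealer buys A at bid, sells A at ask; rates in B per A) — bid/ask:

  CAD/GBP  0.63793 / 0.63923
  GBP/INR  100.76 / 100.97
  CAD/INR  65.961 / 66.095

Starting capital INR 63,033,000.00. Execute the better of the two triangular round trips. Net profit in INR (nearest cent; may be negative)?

Net profit: INR 1,384,772.53

Best loop INR → GBP → CAD → INR:
INR 63,033,000.00 ÷ 100.97 (buy GBP at ask) = GBP 624,274.54
GBP 624,274.54 ÷ 0.63923 (buy CAD at ask) = CAD 976,603.94
CAD 976,603.94 × 65.961 (sell CAD at bid) = INR 64,417,772.53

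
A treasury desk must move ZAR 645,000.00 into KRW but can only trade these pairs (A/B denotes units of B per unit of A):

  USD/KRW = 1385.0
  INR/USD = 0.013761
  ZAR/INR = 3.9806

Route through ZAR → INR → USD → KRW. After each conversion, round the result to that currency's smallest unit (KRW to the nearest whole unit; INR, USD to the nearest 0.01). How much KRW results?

ZAR 645,000.00 × 3.9806 = INR 2,567,487.00
INR 2,567,487.00 × 0.013761 = USD 35,331.19
USD 35,331.19 × 1385.0 = KRW 48,933,698

KRW 48,933,698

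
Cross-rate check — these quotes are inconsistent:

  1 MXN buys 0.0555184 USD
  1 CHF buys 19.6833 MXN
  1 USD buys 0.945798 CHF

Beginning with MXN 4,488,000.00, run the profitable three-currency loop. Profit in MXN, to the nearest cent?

Profitable loop is MXN → USD → CHF → MXN:
MXN 4,488,000.00 × 0.0555184 = USD 249,166.58
USD 249,166.58 × 0.945798 = CHF 235,661.25
CHF 235,661.25 × 19.6833 = MXN 4,638,591.13
Profit = MXN 4,638,591.13 − MXN 4,488,000.00

Profit: MXN 150,591.13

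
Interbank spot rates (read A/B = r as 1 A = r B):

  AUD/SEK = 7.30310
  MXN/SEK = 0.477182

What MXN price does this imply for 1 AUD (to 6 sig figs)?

AUD/MXN = 15.3046

1 AUD × 7.30310 = 7.3031 SEK
7.3031 SEK ÷ 0.477182 = 15.3046 MXN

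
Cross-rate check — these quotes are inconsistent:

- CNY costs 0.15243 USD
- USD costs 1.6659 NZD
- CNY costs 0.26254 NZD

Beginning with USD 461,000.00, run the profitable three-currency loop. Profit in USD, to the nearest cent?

Profit: USD 15,625.23

Profitable loop is USD → CNY → NZD → USD:
USD 461,000.00 ÷ 0.15243 = CNY 3,024,339.04
CNY 3,024,339.04 × 0.26254 = NZD 794,009.97
NZD 794,009.97 ÷ 1.6659 = USD 476,625.23
Profit = USD 476,625.23 − USD 461,000.00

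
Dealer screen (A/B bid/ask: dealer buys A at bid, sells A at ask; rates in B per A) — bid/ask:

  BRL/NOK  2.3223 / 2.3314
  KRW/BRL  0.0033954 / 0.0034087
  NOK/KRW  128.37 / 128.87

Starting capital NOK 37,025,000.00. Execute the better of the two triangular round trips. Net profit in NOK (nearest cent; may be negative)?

Best loop NOK → KRW → BRL → NOK:
NOK 37,025,000.00 × 128.37 (sell NOK at bid) = KRW 4,752,899,250
KRW 4,752,899,250 × 0.0033954 (sell KRW at bid) = BRL 16,137,994.11
BRL 16,137,994.11 × 2.3223 (sell BRL at bid) = NOK 37,477,263.73

Net profit: NOK 452,263.73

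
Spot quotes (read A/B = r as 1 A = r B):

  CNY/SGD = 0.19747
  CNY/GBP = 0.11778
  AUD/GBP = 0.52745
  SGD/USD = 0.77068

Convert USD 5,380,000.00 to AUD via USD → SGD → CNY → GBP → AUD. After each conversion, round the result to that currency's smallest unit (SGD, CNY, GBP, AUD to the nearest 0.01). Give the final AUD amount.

AUD 7,894,003.49

USD 5,380,000.00 ÷ 0.77068 = SGD 6,980,848.08
SGD 6,980,848.08 ÷ 0.19747 = CNY 35,351,436.07
CNY 35,351,436.07 × 0.11778 = GBP 4,163,692.14
GBP 4,163,692.14 ÷ 0.52745 = AUD 7,894,003.49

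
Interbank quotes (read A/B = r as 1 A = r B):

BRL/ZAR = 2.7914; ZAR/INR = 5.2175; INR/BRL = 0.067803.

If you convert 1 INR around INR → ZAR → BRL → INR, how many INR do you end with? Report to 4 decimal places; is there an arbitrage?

Around INR → ZAR → BRL → INR: 1 ÷ 5.2175 ÷ 2.7914 ÷ 0.067803 = 1.012667
Product > 1; profitable direction is INR → ZAR → BRL → INR.

1.0127 (arbitrage exists)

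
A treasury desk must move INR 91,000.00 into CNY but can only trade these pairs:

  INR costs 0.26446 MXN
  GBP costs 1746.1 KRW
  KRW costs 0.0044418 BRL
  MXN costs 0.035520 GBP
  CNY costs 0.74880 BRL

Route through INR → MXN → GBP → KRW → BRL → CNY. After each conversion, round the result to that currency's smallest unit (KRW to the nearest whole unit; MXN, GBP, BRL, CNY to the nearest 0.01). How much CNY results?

INR 91,000.00 × 0.26446 = MXN 24,065.86
MXN 24,065.86 × 0.035520 = GBP 854.82
GBP 854.82 × 1746.1 = KRW 1,492,601
KRW 1,492,601 × 0.0044418 = BRL 6,629.84
BRL 6,629.84 ÷ 0.74880 = CNY 8,853.95

CNY 8,853.95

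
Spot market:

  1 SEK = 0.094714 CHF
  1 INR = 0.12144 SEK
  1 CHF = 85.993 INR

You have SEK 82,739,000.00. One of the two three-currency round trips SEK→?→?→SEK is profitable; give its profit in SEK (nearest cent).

Profitable loop is SEK → INR → CHF → SEK:
SEK 82,739,000.00 ÷ 0.12144 = INR 681,315,876.15
INR 681,315,876.15 ÷ 85.993 = CHF 7,922,922.52
CHF 7,922,922.52 ÷ 0.094714 = SEK 83,651,018.00
Profit = SEK 83,651,018.00 − SEK 82,739,000.00

Profit: SEK 912,018.00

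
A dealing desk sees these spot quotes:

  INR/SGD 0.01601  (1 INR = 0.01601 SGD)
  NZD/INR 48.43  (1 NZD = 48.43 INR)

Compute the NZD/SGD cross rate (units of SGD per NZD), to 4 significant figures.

1 NZD × 48.43 = 48.43 INR
48.43 INR × 0.01601 = 0.775364 SGD

NZD/SGD = 0.7754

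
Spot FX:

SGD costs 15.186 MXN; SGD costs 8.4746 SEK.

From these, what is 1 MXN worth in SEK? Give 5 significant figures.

MXN/SEK = 0.55805

1 MXN ÷ 15.186 = 0.0658501 SGD
0.0658501 SGD × 8.4746 = 0.558053 SEK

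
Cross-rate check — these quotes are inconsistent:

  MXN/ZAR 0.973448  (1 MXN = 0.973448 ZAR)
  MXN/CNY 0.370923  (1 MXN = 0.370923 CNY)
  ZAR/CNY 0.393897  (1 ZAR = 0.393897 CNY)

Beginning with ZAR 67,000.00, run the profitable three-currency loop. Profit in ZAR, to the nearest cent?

Profitable loop is ZAR → CNY → MXN → ZAR:
ZAR 67,000.00 × 0.393897 = CNY 26,391.10
CNY 26,391.10 ÷ 0.370923 = MXN 71,149.80
MXN 71,149.80 × 0.973448 = ZAR 69,260.64
Profit = ZAR 69,260.64 − ZAR 67,000.00

Profit: ZAR 2,260.64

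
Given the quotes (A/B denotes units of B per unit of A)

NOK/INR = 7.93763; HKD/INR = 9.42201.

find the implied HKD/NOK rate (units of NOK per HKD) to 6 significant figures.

1 HKD × 9.42201 = 9.42201 INR
9.42201 INR ÷ 7.93763 = 1.18701 NOK

HKD/NOK = 1.18701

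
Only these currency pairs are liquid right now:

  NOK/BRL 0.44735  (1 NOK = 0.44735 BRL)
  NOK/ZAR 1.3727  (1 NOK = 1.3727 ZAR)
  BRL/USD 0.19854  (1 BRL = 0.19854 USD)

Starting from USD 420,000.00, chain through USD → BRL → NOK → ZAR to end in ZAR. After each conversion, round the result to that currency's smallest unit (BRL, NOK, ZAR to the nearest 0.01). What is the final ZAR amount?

ZAR 6,491,266.88

USD 420,000.00 ÷ 0.19854 = BRL 2,115,442.73
BRL 2,115,442.73 ÷ 0.44735 = NOK 4,728,831.41
NOK 4,728,831.41 × 1.3727 = ZAR 6,491,266.88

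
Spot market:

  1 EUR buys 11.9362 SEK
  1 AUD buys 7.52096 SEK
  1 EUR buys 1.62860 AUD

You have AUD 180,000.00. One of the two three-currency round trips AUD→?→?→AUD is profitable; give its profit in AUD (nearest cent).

Profit: AUD 4,711.58

Profitable loop is AUD → SEK → EUR → AUD:
AUD 180,000.00 × 7.52096 = SEK 1,353,772.80
SEK 1,353,772.80 ÷ 11.9362 = EUR 113,417.40
EUR 113,417.40 × 1.62860 = AUD 184,711.58
Profit = AUD 184,711.58 − AUD 180,000.00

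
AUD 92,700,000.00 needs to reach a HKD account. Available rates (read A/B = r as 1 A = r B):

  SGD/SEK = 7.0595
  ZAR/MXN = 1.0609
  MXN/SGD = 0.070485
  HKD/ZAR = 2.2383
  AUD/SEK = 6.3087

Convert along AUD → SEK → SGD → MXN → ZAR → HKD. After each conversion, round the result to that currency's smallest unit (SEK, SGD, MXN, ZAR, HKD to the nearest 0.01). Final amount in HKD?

AUD 92,700,000.00 × 6.3087 = SEK 584,816,490.00
SEK 584,816,490.00 ÷ 7.0595 = SGD 82,841,063.81
SGD 82,841,063.81 ÷ 0.070485 = MXN 1,175,300,614.46
MXN 1,175,300,614.46 ÷ 1.0609 = ZAR 1,107,833,551.19
ZAR 1,107,833,551.19 ÷ 2.2383 = HKD 494,944,176.92

HKD 494,944,176.92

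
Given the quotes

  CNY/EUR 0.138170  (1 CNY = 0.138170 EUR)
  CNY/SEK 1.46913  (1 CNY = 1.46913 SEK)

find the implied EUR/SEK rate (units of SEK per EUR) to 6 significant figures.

1 EUR ÷ 0.138170 = 7.23746 CNY
7.23746 CNY × 1.46913 = 10.6328 SEK

EUR/SEK = 10.6328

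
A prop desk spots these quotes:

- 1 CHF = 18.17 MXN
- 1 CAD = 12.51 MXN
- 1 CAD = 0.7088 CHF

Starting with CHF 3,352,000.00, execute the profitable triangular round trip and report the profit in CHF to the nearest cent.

Profit: CHF 98,844.08

Profitable loop is CHF → MXN → CAD → CHF:
CHF 3,352,000.00 × 18.17 = MXN 60,905,840.00
MXN 60,905,840.00 ÷ 12.51 = CAD 4,868,572.34
CAD 4,868,572.34 × 0.7088 = CHF 3,450,844.08
Profit = CHF 3,450,844.08 − CHF 3,352,000.00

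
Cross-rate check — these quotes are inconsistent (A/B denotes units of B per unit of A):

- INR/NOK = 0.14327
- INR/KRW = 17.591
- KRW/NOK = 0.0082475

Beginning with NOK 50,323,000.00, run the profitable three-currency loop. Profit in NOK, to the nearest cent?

Profitable loop is NOK → INR → KRW → NOK:
NOK 50,323,000.00 ÷ 0.14327 = INR 351,245,899.35
INR 351,245,899.35 × 17.591 = KRW 6,178,766,615
KRW 6,178,766,615 × 0.0082475 = NOK 50,959,377.66
Profit = NOK 50,959,377.66 − NOK 50,323,000.00

Profit: NOK 636,377.66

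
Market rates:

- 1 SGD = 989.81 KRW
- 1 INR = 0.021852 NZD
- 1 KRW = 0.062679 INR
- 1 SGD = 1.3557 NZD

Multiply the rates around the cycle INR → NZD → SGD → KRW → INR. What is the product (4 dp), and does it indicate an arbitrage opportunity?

Around INR → NZD → SGD → KRW → INR: 1 × 0.021852 ÷ 1.3557 × 989.81 × 0.062679 = 1.000003
Product ≈ 1 (deviation 0.000%, within rounding noise).

1.0000 (no arbitrage)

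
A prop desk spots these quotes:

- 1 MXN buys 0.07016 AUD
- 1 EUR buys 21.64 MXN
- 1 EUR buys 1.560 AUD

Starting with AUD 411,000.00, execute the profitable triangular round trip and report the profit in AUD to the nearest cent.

Profit: AUD 11,298.54

Profitable loop is AUD → MXN → EUR → AUD:
AUD 411,000.00 ÷ 0.07016 = MXN 5,858,038.77
MXN 5,858,038.77 ÷ 21.64 = EUR 270,704.19
EUR 270,704.19 × 1.560 = AUD 422,298.54
Profit = AUD 422,298.54 − AUD 411,000.00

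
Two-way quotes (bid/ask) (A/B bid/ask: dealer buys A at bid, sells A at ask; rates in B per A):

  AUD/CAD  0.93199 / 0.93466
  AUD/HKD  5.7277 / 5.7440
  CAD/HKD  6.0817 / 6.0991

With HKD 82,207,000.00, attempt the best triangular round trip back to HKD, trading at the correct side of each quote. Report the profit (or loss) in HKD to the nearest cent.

Net profit: HKD 391,022.82

Best loop HKD → CAD → AUD → HKD:
HKD 82,207,000.00 ÷ 6.0991 (buy CAD at ask) = CAD 13,478,546.01
CAD 13,478,546.01 ÷ 0.93466 (buy AUD at ask) = AUD 14,420,801.16
AUD 14,420,801.16 × 5.7277 (sell AUD at bid) = HKD 82,598,022.82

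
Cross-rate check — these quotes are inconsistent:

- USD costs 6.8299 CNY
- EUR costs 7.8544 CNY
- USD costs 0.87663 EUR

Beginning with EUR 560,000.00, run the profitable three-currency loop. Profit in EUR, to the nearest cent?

Profitable loop is EUR → CNY → USD → EUR:
EUR 560,000.00 × 7.8544 = CNY 4,398,464.00
CNY 4,398,464.00 ÷ 6.8299 = USD 644,001.23
USD 644,001.23 × 0.87663 = EUR 564,550.80
Profit = EUR 564,550.80 − EUR 560,000.00

Profit: EUR 4,550.80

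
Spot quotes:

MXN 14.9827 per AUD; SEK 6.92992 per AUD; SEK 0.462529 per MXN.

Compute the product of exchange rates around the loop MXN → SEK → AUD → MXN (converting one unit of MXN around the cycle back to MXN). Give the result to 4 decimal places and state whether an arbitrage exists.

1.0000 (no arbitrage)

Around MXN → SEK → AUD → MXN: 1 × 0.462529 ÷ 6.92992 × 14.9827 = 1.000002
Product ≈ 1 (deviation 0.000%, within rounding noise).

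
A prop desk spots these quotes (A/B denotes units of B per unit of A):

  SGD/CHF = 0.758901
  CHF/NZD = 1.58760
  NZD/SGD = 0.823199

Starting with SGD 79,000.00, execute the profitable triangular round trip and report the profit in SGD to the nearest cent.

Profitable loop is SGD → NZD → CHF → SGD:
SGD 79,000.00 ÷ 0.823199 = NZD 95,967.07
NZD 95,967.07 ÷ 1.58760 = CHF 60,447.89
CHF 60,447.89 ÷ 0.758901 = SGD 79,651.88
Profit = SGD 79,651.88 − SGD 79,000.00

Profit: SGD 651.88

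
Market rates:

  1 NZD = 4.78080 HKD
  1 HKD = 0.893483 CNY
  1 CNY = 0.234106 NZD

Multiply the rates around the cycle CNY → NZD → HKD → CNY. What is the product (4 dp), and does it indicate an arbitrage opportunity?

Around CNY → NZD → HKD → CNY: 1 × 0.234106 × 4.78080 × 0.893483 = 0.999999
Product ≈ 1 (deviation 0.000%, within rounding noise).

1.0000 (no arbitrage)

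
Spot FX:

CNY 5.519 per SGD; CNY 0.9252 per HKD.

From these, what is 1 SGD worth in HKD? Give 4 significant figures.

SGD/HKD = 5.965

1 SGD × 5.519 = 5.519 CNY
5.519 CNY ÷ 0.9252 = 5.9652 HKD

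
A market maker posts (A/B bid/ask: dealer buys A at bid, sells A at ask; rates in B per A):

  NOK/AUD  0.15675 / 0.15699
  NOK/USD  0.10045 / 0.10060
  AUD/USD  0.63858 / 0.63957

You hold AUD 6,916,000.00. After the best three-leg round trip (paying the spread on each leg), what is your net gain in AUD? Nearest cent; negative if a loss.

Net profit: AUD 3,024.24

Best loop AUD → NOK → USD → AUD:
AUD 6,916,000.00 ÷ 0.15699 (buy NOK at ask) = NOK 44,053,761.39
NOK 44,053,761.39 × 0.10045 (sell NOK at bid) = USD 4,425,200.33
USD 4,425,200.33 ÷ 0.63957 (buy AUD at ask) = AUD 6,919,024.24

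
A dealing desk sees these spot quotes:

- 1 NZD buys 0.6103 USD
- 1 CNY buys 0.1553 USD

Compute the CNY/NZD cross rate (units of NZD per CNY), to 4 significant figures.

1 CNY × 0.1553 = 0.1553 USD
0.1553 USD ÷ 0.6103 = 0.254465 NZD

CNY/NZD = 0.2545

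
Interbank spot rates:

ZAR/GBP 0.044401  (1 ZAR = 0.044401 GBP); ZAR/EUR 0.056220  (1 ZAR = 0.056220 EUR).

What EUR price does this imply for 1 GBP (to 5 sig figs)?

GBP/EUR = 1.2662

1 GBP ÷ 0.044401 = 22.522 ZAR
22.522 ZAR × 0.056220 = 1.26619 EUR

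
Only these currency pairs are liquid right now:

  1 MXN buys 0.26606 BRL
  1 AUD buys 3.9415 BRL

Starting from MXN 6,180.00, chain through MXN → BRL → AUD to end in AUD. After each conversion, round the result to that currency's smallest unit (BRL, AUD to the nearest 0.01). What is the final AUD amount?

AUD 417.16

MXN 6,180.00 × 0.26606 = BRL 1,644.25
BRL 1,644.25 ÷ 3.9415 = AUD 417.16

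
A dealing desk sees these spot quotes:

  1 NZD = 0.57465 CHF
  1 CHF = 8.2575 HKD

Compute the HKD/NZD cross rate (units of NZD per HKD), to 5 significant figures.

HKD/NZD = 0.21074

1 HKD ÷ 8.2575 = 0.121102 CHF
0.121102 CHF ÷ 0.57465 = 0.210741 NZD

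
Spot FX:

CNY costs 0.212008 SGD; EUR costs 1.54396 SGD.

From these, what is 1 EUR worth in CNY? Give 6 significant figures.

EUR/CNY = 7.28256

1 EUR × 1.54396 = 1.54396 SGD
1.54396 SGD ÷ 0.212008 = 7.28256 CNY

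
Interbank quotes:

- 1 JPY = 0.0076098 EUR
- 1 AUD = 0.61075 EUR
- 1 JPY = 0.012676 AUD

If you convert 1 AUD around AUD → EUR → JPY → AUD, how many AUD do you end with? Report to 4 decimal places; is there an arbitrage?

Around AUD → EUR → JPY → AUD: 1 × 0.61075 ÷ 0.0076098 × 0.012676 = 1.017355
Product > 1; profitable direction is AUD → EUR → JPY → AUD.

1.0174 (arbitrage exists)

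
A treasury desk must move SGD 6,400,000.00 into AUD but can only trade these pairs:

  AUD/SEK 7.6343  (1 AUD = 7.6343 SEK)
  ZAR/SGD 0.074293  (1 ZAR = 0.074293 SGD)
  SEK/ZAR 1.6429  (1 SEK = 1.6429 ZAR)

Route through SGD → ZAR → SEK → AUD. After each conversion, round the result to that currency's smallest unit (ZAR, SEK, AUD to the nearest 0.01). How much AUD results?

AUD 6,868,339.06

SGD 6,400,000.00 ÷ 0.074293 = ZAR 86,145,397.28
ZAR 86,145,397.28 ÷ 1.6429 = SEK 52,434,960.91
SEK 52,434,960.91 ÷ 7.6343 = AUD 6,868,339.06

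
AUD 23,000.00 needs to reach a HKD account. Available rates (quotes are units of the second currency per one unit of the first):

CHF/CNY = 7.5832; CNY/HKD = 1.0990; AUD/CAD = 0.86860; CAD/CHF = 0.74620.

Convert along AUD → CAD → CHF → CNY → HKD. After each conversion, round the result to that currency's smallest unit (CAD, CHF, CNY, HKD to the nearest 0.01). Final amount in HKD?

HKD 124,237.58

AUD 23,000.00 × 0.86860 = CAD 19,977.80
CAD 19,977.80 × 0.74620 = CHF 14,907.43
CHF 14,907.43 × 7.5832 = CNY 113,046.02
CNY 113,046.02 × 1.0990 = HKD 124,237.58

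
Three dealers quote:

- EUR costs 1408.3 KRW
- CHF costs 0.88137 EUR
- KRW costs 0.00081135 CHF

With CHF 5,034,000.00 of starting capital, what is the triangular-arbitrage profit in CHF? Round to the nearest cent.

Profitable loop is CHF → EUR → KRW → CHF:
CHF 5,034,000.00 × 0.88137 = EUR 4,436,816.58
EUR 4,436,816.58 × 1408.3 = KRW 6,248,368,790
KRW 6,248,368,790 × 0.00081135 = CHF 5,069,614.02
Profit = CHF 5,069,614.02 − CHF 5,034,000.00

Profit: CHF 35,614.02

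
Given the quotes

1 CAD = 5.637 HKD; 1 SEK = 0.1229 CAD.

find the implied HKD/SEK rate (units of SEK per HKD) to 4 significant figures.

HKD/SEK = 1.443

1 HKD ÷ 5.637 = 0.177399 CAD
0.177399 CAD ÷ 0.1229 = 1.44344 SEK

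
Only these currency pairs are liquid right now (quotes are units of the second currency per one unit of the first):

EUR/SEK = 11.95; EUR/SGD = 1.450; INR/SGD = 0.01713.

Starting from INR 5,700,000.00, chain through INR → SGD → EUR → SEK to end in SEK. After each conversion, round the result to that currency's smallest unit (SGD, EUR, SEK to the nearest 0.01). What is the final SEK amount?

SEK 804,696.51

INR 5,700,000.00 × 0.01713 = SGD 97,641.00
SGD 97,641.00 ÷ 1.450 = EUR 67,338.62
EUR 67,338.62 × 11.95 = SEK 804,696.51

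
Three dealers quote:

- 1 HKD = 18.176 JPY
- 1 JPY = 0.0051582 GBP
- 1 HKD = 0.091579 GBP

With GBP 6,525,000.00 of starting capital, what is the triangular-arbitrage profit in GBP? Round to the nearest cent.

Profit: GBP 155,071.49

Profitable loop is GBP → HKD → JPY → GBP:
GBP 6,525,000.00 ÷ 0.091579 = HKD 71,249,959.05
HKD 71,249,959.05 × 18.176 = JPY 1,295,039,256
JPY 1,295,039,256 × 0.0051582 = GBP 6,680,071.49
Profit = GBP 6,680,071.49 − GBP 6,525,000.00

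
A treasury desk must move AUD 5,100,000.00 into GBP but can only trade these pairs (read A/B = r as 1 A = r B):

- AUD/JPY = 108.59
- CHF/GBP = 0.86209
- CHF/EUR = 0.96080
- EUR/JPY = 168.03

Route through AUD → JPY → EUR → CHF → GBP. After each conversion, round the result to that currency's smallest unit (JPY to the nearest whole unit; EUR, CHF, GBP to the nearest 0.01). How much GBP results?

AUD 5,100,000.00 × 108.59 = JPY 553,809,000
JPY 553,809,000 ÷ 168.03 = EUR 3,295,893.59
EUR 3,295,893.59 ÷ 0.96080 = CHF 3,430,363.85
CHF 3,430,363.85 × 0.86209 = GBP 2,957,282.37

GBP 2,957,282.37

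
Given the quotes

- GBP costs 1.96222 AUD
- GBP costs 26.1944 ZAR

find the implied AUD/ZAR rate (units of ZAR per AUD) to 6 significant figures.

AUD/ZAR = 13.3494

1 AUD ÷ 1.96222 = 0.509627 GBP
0.509627 GBP × 26.1944 = 13.3494 ZAR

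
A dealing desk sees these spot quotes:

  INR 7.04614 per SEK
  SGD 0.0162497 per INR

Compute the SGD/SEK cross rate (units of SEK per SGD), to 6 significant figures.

SGD/SEK = 8.73380

1 SGD ÷ 0.0162497 = 61.5396 INR
61.5396 INR ÷ 7.04614 = 8.7338 SEK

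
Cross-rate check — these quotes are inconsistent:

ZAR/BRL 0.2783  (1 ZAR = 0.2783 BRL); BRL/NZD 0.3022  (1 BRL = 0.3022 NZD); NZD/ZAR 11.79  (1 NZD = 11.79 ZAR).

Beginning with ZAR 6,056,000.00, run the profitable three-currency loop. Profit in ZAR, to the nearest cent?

Profit: ZAR 51,512.93

Profitable loop is ZAR → NZD → BRL → ZAR:
ZAR 6,056,000.00 ÷ 11.79 = NZD 513,655.64
NZD 513,655.64 ÷ 0.3022 = BRL 1,699,720.85
BRL 1,699,720.85 ÷ 0.2783 = ZAR 6,107,512.93
Profit = ZAR 6,107,512.93 − ZAR 6,056,000.00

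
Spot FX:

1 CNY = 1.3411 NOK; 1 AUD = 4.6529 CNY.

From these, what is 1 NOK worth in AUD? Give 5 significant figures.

1 NOK ÷ 1.3411 = 0.745657 CNY
0.745657 CNY ÷ 4.6529 = 0.160256 AUD

NOK/AUD = 0.16026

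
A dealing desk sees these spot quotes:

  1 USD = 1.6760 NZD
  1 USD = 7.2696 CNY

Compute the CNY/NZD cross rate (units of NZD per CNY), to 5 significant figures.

CNY/NZD = 0.23055

1 CNY ÷ 7.2696 = 0.137559 USD
0.137559 USD × 1.6760 = 0.230549 NZD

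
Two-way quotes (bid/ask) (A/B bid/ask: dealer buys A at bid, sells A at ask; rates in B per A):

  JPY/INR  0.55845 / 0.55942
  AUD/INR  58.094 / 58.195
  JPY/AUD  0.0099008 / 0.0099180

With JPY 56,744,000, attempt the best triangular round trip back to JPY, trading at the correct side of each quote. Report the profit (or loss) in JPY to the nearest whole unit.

Best loop JPY → AUD → INR → JPY:
JPY 56,744,000 × 0.0099008 (sell JPY at bid) = AUD 561,811.00
AUD 561,811.00 × 58.094 (sell AUD at bid) = INR 32,637,847.96
INR 32,637,847.96 ÷ 0.55942 (buy JPY at ask) = JPY 58,342,297

Net profit: JPY 1,598,297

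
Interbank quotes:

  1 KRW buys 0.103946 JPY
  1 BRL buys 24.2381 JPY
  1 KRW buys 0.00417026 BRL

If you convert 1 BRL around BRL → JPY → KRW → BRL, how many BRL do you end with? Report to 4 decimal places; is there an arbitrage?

0.9724 (arbitrage exists)

Around BRL → JPY → KRW → BRL: 1 × 24.2381 ÷ 0.103946 × 0.00417026 = 0.972420
Product < 1; profitable direction is BRL → KRW → JPY → BRL.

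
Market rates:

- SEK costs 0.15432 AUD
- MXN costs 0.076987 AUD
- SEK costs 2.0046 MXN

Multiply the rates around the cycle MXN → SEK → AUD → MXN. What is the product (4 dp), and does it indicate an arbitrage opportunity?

Around MXN → SEK → AUD → MXN: 1 ÷ 2.0046 × 0.15432 ÷ 0.076987 = 0.999947
Product ≈ 1 (deviation 0.005%, within rounding noise).

0.9999 (no arbitrage)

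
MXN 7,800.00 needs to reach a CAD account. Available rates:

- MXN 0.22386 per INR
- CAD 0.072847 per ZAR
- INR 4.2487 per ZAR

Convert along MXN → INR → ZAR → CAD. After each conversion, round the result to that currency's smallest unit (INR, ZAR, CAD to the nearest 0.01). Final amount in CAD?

MXN 7,800.00 ÷ 0.22386 = INR 34,843.21
INR 34,843.21 ÷ 4.2487 = ZAR 8,200.91
ZAR 8,200.91 × 0.072847 = CAD 597.41

CAD 597.41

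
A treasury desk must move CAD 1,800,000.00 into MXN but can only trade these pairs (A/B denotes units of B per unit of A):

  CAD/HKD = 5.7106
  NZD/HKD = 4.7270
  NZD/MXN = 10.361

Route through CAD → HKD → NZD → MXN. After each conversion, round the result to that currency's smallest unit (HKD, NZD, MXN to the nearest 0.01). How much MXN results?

CAD 1,800,000.00 × 5.7106 = HKD 10,279,080.00
HKD 10,279,080.00 ÷ 4.7270 = NZD 2,174,546.22
NZD 2,174,546.22 × 10.361 = MXN 22,530,473.39

MXN 22,530,473.39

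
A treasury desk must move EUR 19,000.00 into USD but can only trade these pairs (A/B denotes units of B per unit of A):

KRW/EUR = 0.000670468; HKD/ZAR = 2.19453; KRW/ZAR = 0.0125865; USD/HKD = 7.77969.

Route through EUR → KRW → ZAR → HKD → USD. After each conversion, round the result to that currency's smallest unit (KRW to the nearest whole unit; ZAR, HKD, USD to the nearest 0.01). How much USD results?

EUR 19,000.00 ÷ 0.000670468 = KRW 28,338,414
KRW 28,338,414 × 0.0125865 = ZAR 356,681.45
ZAR 356,681.45 ÷ 2.19453 = HKD 162,532.05
HKD 162,532.05 ÷ 7.77969 = USD 20,891.84

USD 20,891.84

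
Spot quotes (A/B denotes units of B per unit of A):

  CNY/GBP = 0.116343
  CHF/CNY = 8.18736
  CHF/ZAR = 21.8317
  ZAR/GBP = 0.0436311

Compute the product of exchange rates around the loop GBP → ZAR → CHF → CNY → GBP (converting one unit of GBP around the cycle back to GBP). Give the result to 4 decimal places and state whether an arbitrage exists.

Around GBP → ZAR → CHF → CNY → GBP: 1 ÷ 0.0436311 ÷ 21.8317 × 8.18736 × 0.116343 = 1.000001
Product ≈ 1 (deviation 0.000%, within rounding noise).

1.0000 (no arbitrage)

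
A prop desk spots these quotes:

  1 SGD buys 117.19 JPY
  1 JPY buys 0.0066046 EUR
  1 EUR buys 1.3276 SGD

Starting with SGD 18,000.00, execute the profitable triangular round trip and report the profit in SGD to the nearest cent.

Profitable loop is SGD → JPY → EUR → SGD:
SGD 18,000.00 × 117.19 = JPY 2,109,420
JPY 2,109,420 × 0.0066046 = EUR 13,931.88
EUR 13,931.88 × 1.3276 = SGD 18,495.96
Profit = SGD 18,495.96 − SGD 18,000.00

Profit: SGD 495.96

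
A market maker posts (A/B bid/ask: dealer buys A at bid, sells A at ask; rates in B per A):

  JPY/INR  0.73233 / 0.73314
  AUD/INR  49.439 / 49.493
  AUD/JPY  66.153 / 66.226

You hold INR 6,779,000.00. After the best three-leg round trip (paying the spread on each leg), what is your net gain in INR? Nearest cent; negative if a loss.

Best loop INR → JPY → AUD → INR:
INR 6,779,000.00 ÷ 0.73314 (buy JPY at ask) = JPY 9,246,529
JPY 9,246,529 ÷ 66.226 (buy AUD at ask) = AUD 139,620.82
AUD 139,620.82 × 49.439 (sell AUD at bid) = INR 6,902,713.87

Net profit: INR 123,713.87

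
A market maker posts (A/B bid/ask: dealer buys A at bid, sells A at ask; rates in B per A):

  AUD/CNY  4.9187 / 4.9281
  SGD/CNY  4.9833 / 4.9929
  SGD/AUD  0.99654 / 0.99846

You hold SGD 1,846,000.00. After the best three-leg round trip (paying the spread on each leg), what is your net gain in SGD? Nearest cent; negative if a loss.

Net profit: SGD 23,556.29

Best loop SGD → CNY → AUD → SGD:
SGD 1,846,000.00 × 4.9833 (sell SGD at bid) = CNY 9,199,171.80
CNY 9,199,171.80 ÷ 4.9281 (buy AUD at ask) = AUD 1,866,677.18
AUD 1,866,677.18 ÷ 0.99846 (buy SGD at ask) = SGD 1,869,556.29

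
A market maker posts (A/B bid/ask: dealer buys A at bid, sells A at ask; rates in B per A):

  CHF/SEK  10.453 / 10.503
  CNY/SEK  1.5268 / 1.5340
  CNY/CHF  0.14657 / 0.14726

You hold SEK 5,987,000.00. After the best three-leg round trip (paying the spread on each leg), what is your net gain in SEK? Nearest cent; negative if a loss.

Best loop SEK → CNY → CHF → SEK:
SEK 5,987,000.00 ÷ 1.5340 (buy CNY at ask) = CNY 3,902,868.32
CNY 3,902,868.32 × 0.14657 (sell CNY at bid) = CHF 572,043.41
CHF 572,043.41 × 10.453 (sell CHF at bid) = SEK 5,979,569.76

Net result: SEK -7,430.24 (no profitable arbitrage after spreads)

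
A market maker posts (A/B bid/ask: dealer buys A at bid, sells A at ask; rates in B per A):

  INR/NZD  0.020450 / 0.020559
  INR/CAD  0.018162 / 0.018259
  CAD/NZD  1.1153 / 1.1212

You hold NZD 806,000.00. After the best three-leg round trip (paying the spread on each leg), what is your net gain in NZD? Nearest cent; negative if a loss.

Best loop NZD → CAD → INR → NZD:
NZD 806,000.00 ÷ 1.1212 (buy CAD at ask) = CAD 718,872.64
CAD 718,872.64 ÷ 0.018259 (buy INR at ask) = INR 39,370,865.68
INR 39,370,865.68 × 0.020450 (sell INR at bid) = NZD 805,134.20

Net result: NZD -865.80 (no profitable arbitrage after spreads)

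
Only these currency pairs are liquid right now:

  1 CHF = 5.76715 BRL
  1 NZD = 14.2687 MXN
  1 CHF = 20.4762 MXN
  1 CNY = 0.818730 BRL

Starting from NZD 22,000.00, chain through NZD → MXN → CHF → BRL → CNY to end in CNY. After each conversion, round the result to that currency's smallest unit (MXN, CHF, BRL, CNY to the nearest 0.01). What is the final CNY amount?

CNY 107,988.69

NZD 22,000.00 × 14.2687 = MXN 313,911.40
MXN 313,911.40 ÷ 20.4762 = CHF 15,330.55
CHF 15,330.55 × 5.76715 = BRL 88,413.58
BRL 88,413.58 ÷ 0.818730 = CNY 107,988.69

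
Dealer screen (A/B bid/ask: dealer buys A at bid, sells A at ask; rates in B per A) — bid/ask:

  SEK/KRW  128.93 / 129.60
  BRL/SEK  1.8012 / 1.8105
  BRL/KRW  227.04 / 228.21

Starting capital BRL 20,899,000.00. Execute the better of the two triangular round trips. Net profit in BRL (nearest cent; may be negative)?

Net profit: BRL 368,025.70

Best loop BRL → SEK → KRW → BRL:
BRL 20,899,000.00 × 1.8012 (sell BRL at bid) = SEK 37,643,278.80
SEK 37,643,278.80 × 128.93 (sell SEK at bid) = KRW 4,853,347,936
KRW 4,853,347,936 ÷ 228.21 (buy BRL at ask) = BRL 21,267,025.70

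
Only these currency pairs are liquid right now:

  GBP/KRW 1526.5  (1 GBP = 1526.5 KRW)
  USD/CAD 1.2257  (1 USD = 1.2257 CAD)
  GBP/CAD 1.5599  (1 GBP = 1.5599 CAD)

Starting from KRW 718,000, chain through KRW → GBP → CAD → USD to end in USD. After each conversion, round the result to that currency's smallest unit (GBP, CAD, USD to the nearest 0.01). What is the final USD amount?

KRW 718,000 ÷ 1526.5 = GBP 470.36
GBP 470.36 × 1.5599 = CAD 733.71
CAD 733.71 ÷ 1.2257 = USD 598.60

USD 598.60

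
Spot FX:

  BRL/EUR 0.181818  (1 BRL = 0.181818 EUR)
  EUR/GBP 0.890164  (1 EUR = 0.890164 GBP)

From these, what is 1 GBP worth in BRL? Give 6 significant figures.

GBP/BRL = 6.17864

1 GBP ÷ 0.890164 = 1.12339 EUR
1.12339 EUR ÷ 0.181818 = 6.17864 BRL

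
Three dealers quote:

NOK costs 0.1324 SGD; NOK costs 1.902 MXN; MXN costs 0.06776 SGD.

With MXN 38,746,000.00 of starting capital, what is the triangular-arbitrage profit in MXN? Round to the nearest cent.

Profit: MXN 1,058,387.85

Profitable loop is MXN → NOK → SGD → MXN:
MXN 38,746,000.00 ÷ 1.902 = NOK 20,371,188.22
NOK 20,371,188.22 × 0.1324 = SGD 2,697,145.32
SGD 2,697,145.32 ÷ 0.06776 = MXN 39,804,387.85
Profit = MXN 39,804,387.85 − MXN 38,746,000.00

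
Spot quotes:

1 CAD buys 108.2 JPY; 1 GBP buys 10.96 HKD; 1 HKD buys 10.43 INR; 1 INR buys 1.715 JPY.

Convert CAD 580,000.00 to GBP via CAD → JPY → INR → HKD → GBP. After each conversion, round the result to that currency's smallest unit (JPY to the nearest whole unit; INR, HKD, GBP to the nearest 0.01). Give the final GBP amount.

CAD 580,000.00 × 108.2 = JPY 62,756,000
JPY 62,756,000 ÷ 1.715 = INR 36,592,419.83
INR 36,592,419.83 ÷ 10.43 = HKD 3,508,381.58
HKD 3,508,381.58 ÷ 10.96 = GBP 320,107.81

GBP 320,107.81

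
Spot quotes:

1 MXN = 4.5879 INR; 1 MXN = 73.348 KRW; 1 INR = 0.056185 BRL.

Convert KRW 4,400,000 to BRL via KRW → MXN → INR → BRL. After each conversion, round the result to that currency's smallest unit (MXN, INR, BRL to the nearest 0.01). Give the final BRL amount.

BRL 15,463.18

KRW 4,400,000 ÷ 73.348 = MXN 59,988.00
MXN 59,988.00 × 4.5879 = INR 275,218.95
INR 275,218.95 × 0.056185 = BRL 15,463.18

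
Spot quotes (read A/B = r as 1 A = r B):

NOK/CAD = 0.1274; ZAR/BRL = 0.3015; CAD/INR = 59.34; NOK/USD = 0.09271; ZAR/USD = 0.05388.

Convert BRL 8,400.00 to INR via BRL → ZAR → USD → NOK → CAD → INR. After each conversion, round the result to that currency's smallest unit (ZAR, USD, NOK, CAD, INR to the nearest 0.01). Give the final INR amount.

INR 122,407.74

BRL 8,400.00 ÷ 0.3015 = ZAR 27,860.70
ZAR 27,860.70 × 0.05388 = USD 1,501.13
USD 1,501.13 ÷ 0.09271 = NOK 16,191.67
NOK 16,191.67 × 0.1274 = CAD 2,062.82
CAD 2,062.82 × 59.34 = INR 122,407.74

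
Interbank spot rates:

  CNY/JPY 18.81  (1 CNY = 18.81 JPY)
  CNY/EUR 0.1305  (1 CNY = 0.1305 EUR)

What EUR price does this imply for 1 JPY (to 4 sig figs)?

1 JPY ÷ 18.81 = 0.0531632 CNY
0.0531632 CNY × 0.1305 = 0.0069378 EUR

JPY/EUR = 0.006938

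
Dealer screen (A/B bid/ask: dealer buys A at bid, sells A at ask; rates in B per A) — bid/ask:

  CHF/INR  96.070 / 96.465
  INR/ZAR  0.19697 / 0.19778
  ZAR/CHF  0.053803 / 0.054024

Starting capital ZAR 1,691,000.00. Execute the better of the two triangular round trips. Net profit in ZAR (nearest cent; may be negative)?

Net profit: ZAR 30,622.68

Best loop ZAR → CHF → INR → ZAR:
ZAR 1,691,000.00 × 0.053803 (sell ZAR at bid) = CHF 90,980.87
CHF 90,980.87 × 96.070 (sell CHF at bid) = INR 8,740,532.47
INR 8,740,532.47 × 0.19697 (sell INR at bid) = ZAR 1,721,622.68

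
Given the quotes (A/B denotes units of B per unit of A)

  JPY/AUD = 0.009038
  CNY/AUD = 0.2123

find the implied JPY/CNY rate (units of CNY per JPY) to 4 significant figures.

1 JPY × 0.009038 = 0.009038 AUD
0.009038 AUD ÷ 0.2123 = 0.0425718 CNY

JPY/CNY = 0.04257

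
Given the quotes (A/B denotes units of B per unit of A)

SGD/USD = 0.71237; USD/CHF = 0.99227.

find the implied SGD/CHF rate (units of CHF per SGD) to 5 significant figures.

1 SGD × 0.71237 = 0.71237 USD
0.71237 USD × 0.99227 = 0.706863 CHF

SGD/CHF = 0.70686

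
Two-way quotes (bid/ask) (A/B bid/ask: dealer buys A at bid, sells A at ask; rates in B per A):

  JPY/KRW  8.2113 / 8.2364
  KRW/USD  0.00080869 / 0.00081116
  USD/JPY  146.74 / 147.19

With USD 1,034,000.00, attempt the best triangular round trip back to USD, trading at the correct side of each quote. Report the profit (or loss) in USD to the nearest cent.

Net profit: USD 17,473.37

Best loop USD → KRW → JPY → USD:
USD 1,034,000.00 ÷ 0.00081116 (buy KRW at ask) = KRW 1,274,717,688
KRW 1,274,717,688 ÷ 8.2364 (buy JPY at ask) = JPY 154,766,365
JPY 154,766,365 ÷ 147.19 (buy USD at ask) = USD 1,051,473.37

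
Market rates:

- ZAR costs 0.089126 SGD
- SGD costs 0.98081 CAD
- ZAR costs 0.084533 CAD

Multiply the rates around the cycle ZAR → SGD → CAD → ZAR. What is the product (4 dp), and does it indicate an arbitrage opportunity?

Around ZAR → SGD → CAD → ZAR: 1 × 0.089126 × 0.98081 ÷ 0.084533 = 1.034101
Product > 1; profitable direction is ZAR → SGD → CAD → ZAR.

1.0341 (arbitrage exists)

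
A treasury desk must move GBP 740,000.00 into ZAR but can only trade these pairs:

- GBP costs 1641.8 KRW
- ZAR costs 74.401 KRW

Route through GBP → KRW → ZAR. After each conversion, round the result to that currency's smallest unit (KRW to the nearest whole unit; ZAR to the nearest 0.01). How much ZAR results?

GBP 740,000.00 × 1641.8 = KRW 1,214,932,000
KRW 1,214,932,000 ÷ 74.401 = ZAR 16,329,511.70

ZAR 16,329,511.70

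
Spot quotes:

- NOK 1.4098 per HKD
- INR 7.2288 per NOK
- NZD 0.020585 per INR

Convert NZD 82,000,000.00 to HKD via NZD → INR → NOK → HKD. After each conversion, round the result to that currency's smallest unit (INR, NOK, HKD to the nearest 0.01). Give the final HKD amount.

HKD 390,876,234.22

NZD 82,000,000.00 ÷ 0.020585 = INR 3,983,483,118.78
INR 3,983,483,118.78 ÷ 7.2288 = NOK 551,057,315.01
NOK 551,057,315.01 ÷ 1.4098 = HKD 390,876,234.22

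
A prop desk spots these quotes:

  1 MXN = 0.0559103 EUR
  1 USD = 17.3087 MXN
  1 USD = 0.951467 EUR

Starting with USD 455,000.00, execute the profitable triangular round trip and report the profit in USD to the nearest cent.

Profit: USD 7,779.32

Profitable loop is USD → MXN → EUR → USD:
USD 455,000.00 × 17.3087 = MXN 7,875,458.50
MXN 7,875,458.50 × 0.0559103 = EUR 440,319.25
EUR 440,319.25 ÷ 0.951467 = USD 462,779.32
Profit = USD 462,779.32 − USD 455,000.00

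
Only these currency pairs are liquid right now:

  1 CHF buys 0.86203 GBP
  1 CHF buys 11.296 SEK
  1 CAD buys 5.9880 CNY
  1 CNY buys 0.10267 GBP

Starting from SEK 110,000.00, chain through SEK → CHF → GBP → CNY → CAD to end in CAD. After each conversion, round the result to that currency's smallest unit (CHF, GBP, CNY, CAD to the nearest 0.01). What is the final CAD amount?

SEK 110,000.00 ÷ 11.296 = CHF 9,737.96
CHF 9,737.96 × 0.86203 = GBP 8,394.41
GBP 8,394.41 ÷ 0.10267 = CNY 81,761.08
CNY 81,761.08 ÷ 5.9880 = CAD 13,654.15

CAD 13,654.15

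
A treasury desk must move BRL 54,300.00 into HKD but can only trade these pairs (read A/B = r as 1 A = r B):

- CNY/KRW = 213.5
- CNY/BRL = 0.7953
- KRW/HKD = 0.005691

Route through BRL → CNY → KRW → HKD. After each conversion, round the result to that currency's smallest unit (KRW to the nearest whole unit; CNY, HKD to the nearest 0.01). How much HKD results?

HKD 82,957.43

BRL 54,300.00 ÷ 0.7953 = CNY 68,276.12
CNY 68,276.12 × 213.5 = KRW 14,576,952
KRW 14,576,952 × 0.005691 = HKD 82,957.43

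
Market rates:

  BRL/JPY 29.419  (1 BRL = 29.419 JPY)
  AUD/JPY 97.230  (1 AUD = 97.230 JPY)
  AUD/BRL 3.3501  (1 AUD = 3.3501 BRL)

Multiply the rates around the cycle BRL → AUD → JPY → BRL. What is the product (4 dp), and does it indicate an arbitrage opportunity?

Around BRL → AUD → JPY → BRL: 1 ÷ 3.3501 × 97.230 ÷ 29.419 = 0.986540
Product < 1; profitable direction is BRL → JPY → AUD → BRL.

0.9865 (arbitrage exists)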